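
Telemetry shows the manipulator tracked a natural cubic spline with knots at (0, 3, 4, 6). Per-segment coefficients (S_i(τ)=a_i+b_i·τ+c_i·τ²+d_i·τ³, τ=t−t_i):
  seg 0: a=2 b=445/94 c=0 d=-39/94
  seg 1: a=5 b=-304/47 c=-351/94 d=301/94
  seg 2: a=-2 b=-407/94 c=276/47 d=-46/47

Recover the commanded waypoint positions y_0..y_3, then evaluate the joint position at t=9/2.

y_0=2 y_1=5 y_2=-2 y_3=5
S(9/2) = -265/94

y_0 = S_0(0) = a_0 = 2
y_1 = S_1(0) = a_1 = 5
y_2 = S_2(0) = a_2 = -2
y_3 = S_2(2) = 5
t_q=9/2 is in segment 2 (τ=1/2); S_2(τ)=-265/94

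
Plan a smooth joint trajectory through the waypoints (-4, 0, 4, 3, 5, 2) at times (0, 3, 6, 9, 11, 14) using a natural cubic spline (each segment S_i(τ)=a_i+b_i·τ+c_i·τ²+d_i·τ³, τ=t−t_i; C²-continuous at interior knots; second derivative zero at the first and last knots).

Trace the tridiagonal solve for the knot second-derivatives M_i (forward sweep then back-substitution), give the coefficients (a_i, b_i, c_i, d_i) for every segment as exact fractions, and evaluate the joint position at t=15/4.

Δ: Δ0=4/3, Δ1=4/3, Δ2=-1/3, Δ3=1, Δ4=-1
row 1: diag=12, rhs=0; c'=1/4, d'=0
row 2: denom=12−3·1/4=45/4; d'=(-10−3·0)/(45/4)=-8/9
row 3: denom=10−3·4/15=46/5; d'=(8−3·-8/9)/(46/5)=80/69
row 4: denom=10−2·5/23=220/23; d'=(-12−2·80/69)/(220/23)=-247/165
back: M4=-247/165
back: M3=80/69−5/23·-247/165=49/33
back: M2=-8/9−4/15·49/33=-212/165
back: M1=0−1/4·-212/165=53/165
M: M0=0, M1=53/165, M2=-212/165, M3=49/33, M4=-247/165, M5=0
seg 0: a=-4, c=M0/2=0, d=(M1−M0)/(6·3)=53/2970, b=Δ0−h0·(2M0+M1)/6=129/110
seg 1: a=0, c=M1/2=53/330, d=(M2−M1)/(6·3)=-53/594, b=Δ1−h1·(2M1+M2)/6=91/55
seg 2: a=4, c=M2/2=-106/165, d=(M3−M2)/(6·3)=457/2970, b=Δ2−h2·(2M2+M3)/6=23/110
seg 3: a=3, c=M3/2=49/66, d=(M4−M3)/(6·2)=-41/165, b=Δ3−h3·(2M3+M4)/6=28/55
seg 4: a=5, c=M4/2=-247/330, d=(M5−M4)/(6·3)=247/2970, b=Δ4−h4·(2M4+M5)/6=82/165
t_q=15/4 → seg 1, τ=3/4; S=0+91/55·τ+53/330·τ²+-53/594·τ³=9107/7040

  seg 0: a=-4 b=129/110 c=0 d=53/2970
  seg 1: a=0 b=91/55 c=53/330 d=-53/594
  seg 2: a=4 b=23/110 c=-106/165 d=457/2970
  seg 3: a=3 b=28/55 c=49/66 d=-41/165
  seg 4: a=5 b=82/165 c=-247/330 d=247/2970
S(15/4) = 9107/7040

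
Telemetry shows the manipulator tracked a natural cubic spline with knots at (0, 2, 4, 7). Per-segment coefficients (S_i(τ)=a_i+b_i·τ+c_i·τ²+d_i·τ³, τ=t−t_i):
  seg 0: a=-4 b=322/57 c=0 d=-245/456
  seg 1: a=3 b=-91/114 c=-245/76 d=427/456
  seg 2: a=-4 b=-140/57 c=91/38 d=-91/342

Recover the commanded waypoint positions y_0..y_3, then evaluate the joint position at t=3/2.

y_0 = S_0(0) = a_0 = -4
y_1 = S_1(0) = a_1 = 3
y_2 = S_2(0) = a_2 = -4
y_3 = S_2(3) = 3
t_q=3/2 is in segment 0 (τ=3/2); S_0(τ)=3235/1216

y_0=-4 y_1=3 y_2=-4 y_3=3
S(3/2) = 3235/1216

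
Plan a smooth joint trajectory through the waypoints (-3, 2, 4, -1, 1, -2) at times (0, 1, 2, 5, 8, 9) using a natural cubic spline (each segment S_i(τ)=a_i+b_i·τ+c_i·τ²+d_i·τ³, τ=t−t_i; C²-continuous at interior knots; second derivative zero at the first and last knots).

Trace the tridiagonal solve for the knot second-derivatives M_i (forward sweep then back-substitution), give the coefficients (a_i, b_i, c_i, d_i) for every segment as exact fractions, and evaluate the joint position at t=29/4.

Δ: Δ0=5, Δ1=2, Δ2=-5/3, Δ3=2/3, Δ4=-3
row 1: diag=4, rhs=-18; c'=1/4, d'=-9/2
row 2: denom=8−1·1/4=31/4; d'=(-22−1·-9/2)/(31/4)=-70/31
row 3: denom=12−3·12/31=336/31; d'=(14−3·-70/31)/(336/31)=23/12
row 4: denom=8−3·31/112=803/112; d'=(-22−3·23/12)/(803/112)=-3108/803
back: M4=-3108/803
back: M3=23/12−31/112·-3108/803=7198/2409
back: M2=-70/31−12/31·7198/2409=-2742/803
back: M1=-9/2−1/4·-2742/803=-2928/803
M: M0=0, M1=-2928/803, M2=-2742/803, M3=7198/2409, M4=-3108/803, M5=0
seg 0: a=-3, c=M0/2=0, d=(M1−M0)/(6·1)=-488/803, b=Δ0−h0·(2M0+M1)/6=4503/803
seg 1: a=2, c=M1/2=-1464/803, d=(M2−M1)/(6·1)=31/803, b=Δ1−h1·(2M1+M2)/6=3039/803
seg 2: a=4, c=M2/2=-1371/803, d=(M3−M2)/(6·3)=7712/21681, b=Δ2−h2·(2M2+M3)/6=204/803
seg 3: a=-1, c=M3/2=3599/2409, d=(M4−M3)/(6·3)=-751/1971, b=Δ3−h3·(2M3+M4)/6=-310/803
seg 4: a=1, c=M4/2=-1554/803, d=(M5−M4)/(6·1)=518/803, b=Δ4−h4·(2M4+M5)/6=-1373/803
t_q=29/4 → seg 3, τ=9/4; S=-1+-310/803·τ+3599/2409·τ²+-751/1971·τ³=69613/51392

  seg 0: a=-3 b=4503/803 c=0 d=-488/803
  seg 1: a=2 b=3039/803 c=-1464/803 d=31/803
  seg 2: a=4 b=204/803 c=-1371/803 d=7712/21681
  seg 3: a=-1 b=-310/803 c=3599/2409 d=-751/1971
  seg 4: a=1 b=-1373/803 c=-1554/803 d=518/803
S(29/4) = 69613/51392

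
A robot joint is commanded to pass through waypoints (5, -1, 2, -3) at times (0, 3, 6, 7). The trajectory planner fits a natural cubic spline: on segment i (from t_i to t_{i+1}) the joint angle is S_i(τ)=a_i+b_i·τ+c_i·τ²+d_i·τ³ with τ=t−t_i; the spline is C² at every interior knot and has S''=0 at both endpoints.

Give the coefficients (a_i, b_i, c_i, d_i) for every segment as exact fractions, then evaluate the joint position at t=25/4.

Δ: Δ0=-2, Δ1=1, Δ2=-5
row 1: diag=12, rhs=18; c'=1/4, d'=3/2
row 2: denom=8−3·1/4=29/4; d'=(-36−3·3/2)/(29/4)=-162/29
back: M2=-162/29
back: M1=3/2−1/4·-162/29=84/29
M: M0=0, M1=84/29, M2=-162/29, M3=0
seg 0: a=5, c=M0/2=0, d=(M1−M0)/(6·3)=14/87, b=Δ0−h0·(2M0+M1)/6=-100/29
seg 1: a=-1, c=M1/2=42/29, d=(M2−M1)/(6·3)=-41/87, b=Δ1−h1·(2M1+M2)/6=26/29
seg 2: a=2, c=M2/2=-81/29, d=(M3−M2)/(6·1)=27/29, b=Δ2−h2·(2M2+M3)/6=-91/29
t_q=25/4 → seg 2, τ=1/4; S=2+-91/29·τ+-81/29·τ²+27/29·τ³=1959/1856

  seg 0: a=5 b=-100/29 c=0 d=14/87
  seg 1: a=-1 b=26/29 c=42/29 d=-41/87
  seg 2: a=2 b=-91/29 c=-81/29 d=27/29
S(25/4) = 1959/1856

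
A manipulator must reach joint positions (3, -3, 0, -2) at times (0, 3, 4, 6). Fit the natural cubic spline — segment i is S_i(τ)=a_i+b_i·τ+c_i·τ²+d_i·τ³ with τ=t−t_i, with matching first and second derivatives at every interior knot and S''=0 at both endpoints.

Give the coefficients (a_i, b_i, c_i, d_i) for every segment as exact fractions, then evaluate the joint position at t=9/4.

  seg 0: a=3 b=-196/47 c=0 d=34/141
  seg 1: a=-3 b=110/47 c=102/47 d=-71/47
  seg 2: a=0 b=101/47 c=-111/47 d=37/94
S(9/4) = -5469/1504

Δ: Δ0=-2, Δ1=3, Δ2=-1
row 1: diag=8, rhs=30; c'=1/8, d'=15/4
row 2: denom=6−1·1/8=47/8; d'=(-24−1·15/4)/(47/8)=-222/47
back: M2=-222/47
back: M1=15/4−1/8·-222/47=204/47
M: M0=0, M1=204/47, M2=-222/47, M3=0
seg 0: a=3, c=M0/2=0, d=(M1−M0)/(6·3)=34/141, b=Δ0−h0·(2M0+M1)/6=-196/47
seg 1: a=-3, c=M1/2=102/47, d=(M2−M1)/(6·1)=-71/47, b=Δ1−h1·(2M1+M2)/6=110/47
seg 2: a=0, c=M2/2=-111/47, d=(M3−M2)/(6·2)=37/94, b=Δ2−h2·(2M2+M3)/6=101/47
t_q=9/4 → seg 0, τ=9/4; S=3+-196/47·τ+0·τ²+34/141·τ³=-5469/1504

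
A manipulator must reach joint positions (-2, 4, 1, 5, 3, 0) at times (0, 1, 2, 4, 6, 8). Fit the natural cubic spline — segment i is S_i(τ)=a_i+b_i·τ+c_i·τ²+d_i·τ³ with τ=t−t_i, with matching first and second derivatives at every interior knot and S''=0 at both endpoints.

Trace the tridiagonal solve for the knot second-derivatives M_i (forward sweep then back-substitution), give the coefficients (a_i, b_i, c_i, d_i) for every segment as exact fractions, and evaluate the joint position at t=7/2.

Δ: Δ0=6, Δ1=-3, Δ2=2, Δ3=-1, Δ4=-3/2
row 1: diag=4, rhs=-54; c'=1/4, d'=-27/2
row 2: denom=6−1·1/4=23/4; d'=(30−1·-27/2)/(23/4)=174/23
row 3: denom=8−2·8/23=168/23; d'=(-18−2·174/23)/(168/23)=-127/28
row 4: denom=8−2·23/84=313/42; d'=(-3−2·-127/28)/(313/42)=255/313
back: M4=255/313
back: M3=-127/28−23/84·255/313=-2979/626
back: M2=174/23−8/23·-2979/626=2886/313
back: M1=-27/2−1/4·2886/313=-4947/313
M: M0=0, M1=-4947/313, M2=2886/313, M3=-2979/626, M4=255/313, M5=0
seg 0: a=-2, c=M0/2=0, d=(M1−M0)/(6·1)=-1649/626, b=Δ0−h0·(2M0+M1)/6=5405/626
seg 1: a=4, c=M1/2=-4947/626, d=(M2−M1)/(6·1)=2611/626, b=Δ1−h1·(2M1+M2)/6=229/313
seg 2: a=1, c=M2/2=1443/313, d=(M3−M2)/(6·2)=-2917/2504, b=Δ2−h2·(2M2+M3)/6=-1603/626
seg 3: a=5, c=M3/2=-2979/1252, d=(M4−M3)/(6·2)=1163/2504, b=Δ3−h3·(2M3+M4)/6=595/313
seg 4: a=3, c=M4/2=255/626, d=(M5−M4)/(6·2)=-85/1252, b=Δ4−h4·(2M4+M5)/6=-1279/626
t_q=7/2 → seg 2, τ=3/2; S=1+-1603/626·τ+1443/313·τ²+-2917/2504·τ³=72121/20032

  seg 0: a=-2 b=5405/626 c=0 d=-1649/626
  seg 1: a=4 b=229/313 c=-4947/626 d=2611/626
  seg 2: a=1 b=-1603/626 c=1443/313 d=-2917/2504
  seg 3: a=5 b=595/313 c=-2979/1252 d=1163/2504
  seg 4: a=3 b=-1279/626 c=255/626 d=-85/1252
S(7/2) = 72121/20032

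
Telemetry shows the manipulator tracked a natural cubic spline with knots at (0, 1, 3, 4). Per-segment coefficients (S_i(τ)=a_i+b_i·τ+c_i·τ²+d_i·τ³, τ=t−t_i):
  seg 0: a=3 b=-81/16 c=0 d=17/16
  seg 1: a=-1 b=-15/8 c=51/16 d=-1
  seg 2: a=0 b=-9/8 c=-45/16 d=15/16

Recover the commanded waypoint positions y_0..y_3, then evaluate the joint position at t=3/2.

y_0=3 y_1=-1 y_2=0 y_3=-3
S(3/2) = -81/64

y_0 = S_0(0) = a_0 = 3
y_1 = S_1(0) = a_1 = -1
y_2 = S_2(0) = a_2 = 0
y_3 = S_2(1) = -3
t_q=3/2 is in segment 1 (τ=1/2); S_1(τ)=-81/64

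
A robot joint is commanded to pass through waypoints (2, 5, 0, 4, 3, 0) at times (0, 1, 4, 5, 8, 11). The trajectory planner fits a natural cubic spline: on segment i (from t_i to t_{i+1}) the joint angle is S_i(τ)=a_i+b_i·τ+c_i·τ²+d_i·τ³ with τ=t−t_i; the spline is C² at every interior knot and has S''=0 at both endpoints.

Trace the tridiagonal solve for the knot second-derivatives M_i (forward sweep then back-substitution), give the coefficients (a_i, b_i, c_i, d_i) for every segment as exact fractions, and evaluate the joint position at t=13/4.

Δ: Δ0=3, Δ1=-5/3, Δ2=4, Δ3=-1/3, Δ4=-1
row 1: diag=8, rhs=-28; c'=3/8, d'=-7/2
row 2: denom=8−3·3/8=55/8; d'=(34−3·-7/2)/(55/8)=356/55
row 3: denom=8−1·8/55=432/55; d'=(-26−1·356/55)/(432/55)=-893/216
row 4: denom=12−3·55/144=521/48; d'=(-4−3·-893/216)/(521/48)=1210/1563
back: M4=1210/1563
back: M3=-893/216−55/144·1210/1563=-2308/521
back: M2=356/55−8/55·-2308/521=3708/521
back: M1=-7/2−3/8·3708/521=-3214/521
M: M0=0, M1=-3214/521, M2=3708/521, M3=-2308/521, M4=1210/1563, M5=0
seg 0: a=2, c=M0/2=0, d=(M1−M0)/(6·1)=-1607/1563, b=Δ0−h0·(2M0+M1)/6=6296/1563
seg 1: a=5, c=M1/2=-1607/521, d=(M2−M1)/(6·3)=3461/4689, b=Δ1−h1·(2M1+M2)/6=1475/1563
seg 2: a=0, c=M2/2=1854/521, d=(M3−M2)/(6·1)=-3008/1563, b=Δ2−h2·(2M2+M3)/6=3698/1563
seg 3: a=4, c=M3/2=-1154/521, d=(M4−M3)/(6·3)=4067/14067, b=Δ3−h3·(2M3+M4)/6=5798/1563
seg 4: a=3, c=M4/2=605/1563, d=(M5−M4)/(6·3)=-605/14067, b=Δ4−h4·(2M4+M5)/6=-2773/1563
t_q=13/4 → seg 1, τ=9/4; S=5+1475/1563·τ+-1607/521·τ²+3461/4689·τ³=-2807/33344

  seg 0: a=2 b=6296/1563 c=0 d=-1607/1563
  seg 1: a=5 b=1475/1563 c=-1607/521 d=3461/4689
  seg 2: a=0 b=3698/1563 c=1854/521 d=-3008/1563
  seg 3: a=4 b=5798/1563 c=-1154/521 d=4067/14067
  seg 4: a=3 b=-2773/1563 c=605/1563 d=-605/14067
S(13/4) = -2807/33344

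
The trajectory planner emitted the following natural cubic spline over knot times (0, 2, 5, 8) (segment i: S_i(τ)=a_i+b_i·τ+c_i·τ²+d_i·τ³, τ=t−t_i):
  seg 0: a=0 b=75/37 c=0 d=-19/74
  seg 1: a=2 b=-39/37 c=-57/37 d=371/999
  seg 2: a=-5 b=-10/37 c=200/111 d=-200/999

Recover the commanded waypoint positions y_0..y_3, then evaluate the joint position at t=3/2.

y_0 = S_0(0) = a_0 = 0
y_1 = S_1(0) = a_1 = 2
y_2 = S_2(0) = a_2 = -5
y_3 = S_2(3) = 5
t_q=3/2 is in segment 0 (τ=3/2); S_0(τ)=1287/592

y_0=0 y_1=2 y_2=-5 y_3=5
S(3/2) = 1287/592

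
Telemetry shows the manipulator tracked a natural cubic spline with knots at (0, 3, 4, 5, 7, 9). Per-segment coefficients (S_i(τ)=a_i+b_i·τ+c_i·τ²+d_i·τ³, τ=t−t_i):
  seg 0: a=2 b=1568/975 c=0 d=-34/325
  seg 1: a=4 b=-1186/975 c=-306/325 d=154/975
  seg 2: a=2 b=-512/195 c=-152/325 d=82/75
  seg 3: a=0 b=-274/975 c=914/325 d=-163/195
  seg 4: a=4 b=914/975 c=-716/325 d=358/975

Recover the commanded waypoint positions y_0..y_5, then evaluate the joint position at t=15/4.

y_0 = S_0(0) = a_0 = 2
y_1 = S_1(0) = a_1 = 4
y_2 = S_2(0) = a_2 = 2
y_3 = S_3(0) = a_3 = 0
y_4 = S_4(0) = a_4 = 4
y_5 = S_4(2) = 0
t_q=15/4 is in segment 1 (τ=3/4); S_1(τ)=27297/10400

y_0=2 y_1=4 y_2=2 y_3=0 y_4=4 y_5=0
S(15/4) = 27297/10400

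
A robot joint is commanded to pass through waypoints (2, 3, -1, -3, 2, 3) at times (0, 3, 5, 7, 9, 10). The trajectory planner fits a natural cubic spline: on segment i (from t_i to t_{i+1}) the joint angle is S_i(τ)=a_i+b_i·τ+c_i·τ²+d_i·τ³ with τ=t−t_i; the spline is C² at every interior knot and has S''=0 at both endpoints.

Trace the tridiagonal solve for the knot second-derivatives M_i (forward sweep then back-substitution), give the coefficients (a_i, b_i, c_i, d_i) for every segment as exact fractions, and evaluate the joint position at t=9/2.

Δ: Δ0=1/3, Δ1=-2, Δ2=-1, Δ3=5/2, Δ4=1
row 1: diag=10, rhs=-14; c'=1/5, d'=-7/5
row 2: denom=8−2·1/5=38/5; d'=(6−2·-7/5)/(38/5)=22/19
row 3: denom=8−2·5/19=142/19; d'=(21−2·22/19)/(142/19)=5/2
row 4: denom=6−2·19/71=388/71; d'=(-9−2·5/2)/(388/71)=-497/194
back: M4=-497/194
back: M3=5/2−19/71·-497/194=309/97
back: M2=22/19−5/19·309/97=31/97
back: M1=-7/5−1/5·31/97=-142/97
M: M0=0, M1=-142/97, M2=31/97, M3=309/97, M4=-497/194, M5=0
seg 0: a=2, c=M0/2=0, d=(M1−M0)/(6·3)=-71/873, b=Δ0−h0·(2M0+M1)/6=310/291
seg 1: a=3, c=M1/2=-71/97, d=(M2−M1)/(6·2)=173/1164, b=Δ1−h1·(2M1+M2)/6=-329/291
seg 2: a=-1, c=M2/2=31/194, d=(M3−M2)/(6·2)=139/582, b=Δ2−h2·(2M2+M3)/6=-662/291
seg 3: a=-3, c=M3/2=309/194, d=(M4−M3)/(6·2)=-1115/2328, b=Δ3−h3·(2M3+M4)/6=358/291
seg 4: a=2, c=M4/2=-497/388, d=(M5−M4)/(6·1)=497/1164, b=Δ4−h4·(2M4+M5)/6=1079/582
t_q=9/2 → seg 1, τ=3/2; S=3+-329/291·τ+-71/97·τ²+173/1164·τ³=493/3104

  seg 0: a=2 b=310/291 c=0 d=-71/873
  seg 1: a=3 b=-329/291 c=-71/97 d=173/1164
  seg 2: a=-1 b=-662/291 c=31/194 d=139/582
  seg 3: a=-3 b=358/291 c=309/194 d=-1115/2328
  seg 4: a=2 b=1079/582 c=-497/388 d=497/1164
S(9/2) = 493/3104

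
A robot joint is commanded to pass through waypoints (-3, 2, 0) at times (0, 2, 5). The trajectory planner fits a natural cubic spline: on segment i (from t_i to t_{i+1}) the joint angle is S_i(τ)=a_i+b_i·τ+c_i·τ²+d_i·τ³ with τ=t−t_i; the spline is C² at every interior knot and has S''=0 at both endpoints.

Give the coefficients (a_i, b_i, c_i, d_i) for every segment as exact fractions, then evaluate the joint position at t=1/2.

Δ: Δ0=5/2, Δ1=-2/3
row 1: diag=10, rhs=-19; c'=3/10, d'=-19/10
back: M1=-19/10
M: M0=0, M1=-19/10, M2=0
seg 0: a=-3, c=M0/2=0, d=(M1−M0)/(6·2)=-19/120, b=Δ0−h0·(2M0+M1)/6=47/15
seg 1: a=2, c=M1/2=-19/20, d=(M2−M1)/(6·3)=19/180, b=Δ1−h1·(2M1+M2)/6=37/30
t_q=1/2 → seg 0, τ=1/2; S=-3+47/15·τ+0·τ²+-19/120·τ³=-93/64

  seg 0: a=-3 b=47/15 c=0 d=-19/120
  seg 1: a=2 b=37/30 c=-19/20 d=19/180
S(1/2) = -93/64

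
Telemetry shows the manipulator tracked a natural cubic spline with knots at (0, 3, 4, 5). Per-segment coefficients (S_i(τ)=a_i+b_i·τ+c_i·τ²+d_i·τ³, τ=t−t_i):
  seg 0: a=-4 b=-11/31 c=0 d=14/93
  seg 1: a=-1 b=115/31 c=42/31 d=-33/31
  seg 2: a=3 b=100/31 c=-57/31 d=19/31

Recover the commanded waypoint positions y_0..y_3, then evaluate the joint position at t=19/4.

y_0 = S_0(0) = a_0 = -4
y_1 = S_1(0) = a_1 = -1
y_2 = S_2(0) = a_2 = 3
y_3 = S_2(1) = 5
t_q=19/4 is in segment 2 (τ=3/4); S_2(τ)=9213/1984

y_0=-4 y_1=-1 y_2=3 y_3=5
S(19/4) = 9213/1984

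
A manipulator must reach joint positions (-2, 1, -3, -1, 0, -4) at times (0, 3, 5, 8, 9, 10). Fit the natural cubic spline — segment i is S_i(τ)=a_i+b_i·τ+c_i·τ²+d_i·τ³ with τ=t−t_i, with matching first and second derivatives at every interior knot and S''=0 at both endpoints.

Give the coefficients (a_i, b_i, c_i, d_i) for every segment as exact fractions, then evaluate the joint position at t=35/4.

Δ: Δ0=1, Δ1=-2, Δ2=2/3, Δ3=1, Δ4=-4
row 1: diag=10, rhs=-18; c'=1/5, d'=-9/5
row 2: denom=10−2·1/5=48/5; d'=(16−2·-9/5)/(48/5)=49/24
row 3: denom=8−3·5/16=113/16; d'=(2−3·49/24)/(113/16)=-66/113
row 4: denom=4−1·16/113=436/113; d'=(-30−1·-66/113)/(436/113)=-831/109
back: M4=-831/109
back: M3=-66/113−16/113·-831/109=54/109
back: M2=49/24−5/16·54/109=617/327
back: M1=-9/5−1/5·617/327=-712/327
M: M0=0, M1=-712/327, M2=617/327, M3=54/109, M4=-831/109, M5=0
seg 0: a=-2, c=M0/2=0, d=(M1−M0)/(6·3)=-356/2943, b=Δ0−h0·(2M0+M1)/6=683/327
seg 1: a=1, c=M1/2=-356/327, d=(M2−M1)/(6·2)=443/1308, b=Δ1−h1·(2M1+M2)/6=-385/327
seg 2: a=-3, c=M2/2=617/654, d=(M3−M2)/(6·3)=-455/5886, b=Δ2−h2·(2M2+M3)/6=-160/109
seg 3: a=-1, c=M3/2=27/109, d=(M4−M3)/(6·1)=-295/218, b=Δ3−h3·(2M3+M4)/6=459/218
seg 4: a=0, c=M4/2=-831/218, d=(M5−M4)/(6·1)=277/218, b=Δ4−h4·(2M4+M5)/6=-159/109
t_q=35/4 → seg 3, τ=3/4; S=-1+459/218·τ+27/109·τ²+-295/218·τ³=2059/13952

  seg 0: a=-2 b=683/327 c=0 d=-356/2943
  seg 1: a=1 b=-385/327 c=-356/327 d=443/1308
  seg 2: a=-3 b=-160/109 c=617/654 d=-455/5886
  seg 3: a=-1 b=459/218 c=27/109 d=-295/218
  seg 4: a=0 b=-159/109 c=-831/218 d=277/218
S(35/4) = 2059/13952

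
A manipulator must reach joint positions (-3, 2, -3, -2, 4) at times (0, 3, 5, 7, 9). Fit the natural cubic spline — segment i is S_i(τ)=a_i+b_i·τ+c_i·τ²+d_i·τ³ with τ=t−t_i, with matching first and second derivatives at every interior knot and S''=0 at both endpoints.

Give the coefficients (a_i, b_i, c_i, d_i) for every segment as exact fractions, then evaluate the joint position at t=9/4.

  seg 0: a=-3 b=679/213 c=0 d=-12/71
  seg 1: a=2 b=-293/213 c=-108/71 d=817/1704
  seg 2: a=-3 b=-727/426 c=385/284 d=-215/1704
  seg 3: a=-2 b=469/213 c=85/142 d=-85/852
S(9/4) = 2553/1136

Δ: Δ0=5/3, Δ1=-5/2, Δ2=1/2, Δ3=3
row 1: diag=10, rhs=-25; c'=1/5, d'=-5/2
row 2: denom=8−2·1/5=38/5; d'=(18−2·-5/2)/(38/5)=115/38
row 3: denom=8−2·5/19=142/19; d'=(15−2·115/38)/(142/19)=85/71
back: M3=85/71
back: M2=115/38−5/19·85/71=385/142
back: M1=-5/2−1/5·385/142=-216/71
M: M0=0, M1=-216/71, M2=385/142, M3=85/71, M4=0
seg 0: a=-3, c=M0/2=0, d=(M1−M0)/(6·3)=-12/71, b=Δ0−h0·(2M0+M1)/6=679/213
seg 1: a=2, c=M1/2=-108/71, d=(M2−M1)/(6·2)=817/1704, b=Δ1−h1·(2M1+M2)/6=-293/213
seg 2: a=-3, c=M2/2=385/284, d=(M3−M2)/(6·2)=-215/1704, b=Δ2−h2·(2M2+M3)/6=-727/426
seg 3: a=-2, c=M3/2=85/142, d=(M4−M3)/(6·2)=-85/852, b=Δ3−h3·(2M3+M4)/6=469/213
t_q=9/4 → seg 0, τ=9/4; S=-3+679/213·τ+0·τ²+-12/71·τ³=2553/1136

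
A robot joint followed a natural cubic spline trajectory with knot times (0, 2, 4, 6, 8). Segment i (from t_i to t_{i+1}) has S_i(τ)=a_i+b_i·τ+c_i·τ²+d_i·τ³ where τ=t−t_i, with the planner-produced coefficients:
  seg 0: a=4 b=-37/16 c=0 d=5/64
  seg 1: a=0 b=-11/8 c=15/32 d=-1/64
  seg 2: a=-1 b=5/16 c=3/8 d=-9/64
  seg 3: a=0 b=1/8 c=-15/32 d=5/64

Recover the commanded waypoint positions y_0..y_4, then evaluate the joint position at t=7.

y_0=4 y_1=0 y_2=-1 y_3=0 y_4=-1
S(7) = -17/64

y_0 = S_0(0) = a_0 = 4
y_1 = S_1(0) = a_1 = 0
y_2 = S_2(0) = a_2 = -1
y_3 = S_3(0) = a_3 = 0
y_4 = S_3(2) = -1
t_q=7 is in segment 3 (τ=1); S_3(τ)=-17/64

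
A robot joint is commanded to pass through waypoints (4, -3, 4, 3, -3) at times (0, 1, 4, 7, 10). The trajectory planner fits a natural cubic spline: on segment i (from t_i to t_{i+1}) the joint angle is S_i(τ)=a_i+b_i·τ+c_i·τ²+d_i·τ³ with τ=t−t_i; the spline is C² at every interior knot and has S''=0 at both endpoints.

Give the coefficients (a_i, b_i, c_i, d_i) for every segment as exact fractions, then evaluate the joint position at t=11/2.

Δ: Δ0=-7, Δ1=7/3, Δ2=-1/3, Δ3=-2
row 1: diag=8, rhs=56; c'=3/8, d'=7
row 2: denom=12−3·3/8=87/8; d'=(-16−3·7)/(87/8)=-296/87
row 3: denom=12−3·8/29=324/29; d'=(-10−3·-296/87)/(324/29)=1/54
back: M3=1/54
back: M2=-296/87−8/29·1/54=-92/27
back: M1=7−3/8·-92/27=149/18
M: M0=0, M1=149/18, M2=-92/27, M3=1/54, M4=0
seg 0: a=4, c=M0/2=0, d=(M1−M0)/(6·1)=149/108, b=Δ0−h0·(2M0+M1)/6=-905/108
seg 1: a=-3, c=M1/2=149/36, d=(M2−M1)/(6·3)=-631/972, b=Δ1−h1·(2M1+M2)/6=-229/54
seg 2: a=4, c=M2/2=-46/27, d=(M3−M2)/(6·3)=185/972, b=Δ2−h2·(2M2+M3)/6=331/108
seg 3: a=3, c=M3/2=1/108, d=(M4−M3)/(6·3)=-1/972, b=Δ3−h3·(2M3+M4)/6=-109/54
t_q=11/2 → seg 2, τ=3/2; S=4+331/108·τ+-46/27·τ²+185/972·τ³=173/32

  seg 0: a=4 b=-905/108 c=0 d=149/108
  seg 1: a=-3 b=-229/54 c=149/36 d=-631/972
  seg 2: a=4 b=331/108 c=-46/27 d=185/972
  seg 3: a=3 b=-109/54 c=1/108 d=-1/972
S(11/2) = 173/32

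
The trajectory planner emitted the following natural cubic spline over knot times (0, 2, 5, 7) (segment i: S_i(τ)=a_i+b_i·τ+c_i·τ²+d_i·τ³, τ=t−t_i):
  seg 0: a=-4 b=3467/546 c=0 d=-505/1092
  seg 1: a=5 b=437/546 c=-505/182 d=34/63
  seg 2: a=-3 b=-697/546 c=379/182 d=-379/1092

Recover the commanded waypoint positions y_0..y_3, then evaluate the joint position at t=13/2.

y_0 = S_0(0) = a_0 = -4
y_1 = S_1(0) = a_1 = 5
y_2 = S_2(0) = a_2 = -3
y_3 = S_2(2) = 0
t_q=13/2 is in segment 2 (τ=3/2); S_2(τ)=-4079/2912

y_0=-4 y_1=5 y_2=-3 y_3=0
S(13/2) = -4079/2912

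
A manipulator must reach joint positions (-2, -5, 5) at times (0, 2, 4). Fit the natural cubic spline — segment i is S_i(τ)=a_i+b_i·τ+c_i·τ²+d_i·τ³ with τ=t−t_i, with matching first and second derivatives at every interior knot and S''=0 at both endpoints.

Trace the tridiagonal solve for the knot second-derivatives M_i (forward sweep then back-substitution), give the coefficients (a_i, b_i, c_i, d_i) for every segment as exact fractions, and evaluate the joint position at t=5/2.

Δ: Δ0=-3/2, Δ1=5
row 1: diag=8, rhs=39; c'=1/4, d'=39/8
back: M1=39/8
M: M0=0, M1=39/8, M2=0
seg 0: a=-2, c=M0/2=0, d=(M1−M0)/(6·2)=13/32, b=Δ0−h0·(2M0+M1)/6=-25/8
seg 1: a=-5, c=M1/2=39/16, d=(M2−M1)/(6·2)=-13/32, b=Δ1−h1·(2M1+M2)/6=7/4
t_q=5/2 → seg 1, τ=1/2; S=-5+7/4·τ+39/16·τ²+-13/32·τ³=-913/256

  seg 0: a=-2 b=-25/8 c=0 d=13/32
  seg 1: a=-5 b=7/4 c=39/16 d=-13/32
S(5/2) = -913/256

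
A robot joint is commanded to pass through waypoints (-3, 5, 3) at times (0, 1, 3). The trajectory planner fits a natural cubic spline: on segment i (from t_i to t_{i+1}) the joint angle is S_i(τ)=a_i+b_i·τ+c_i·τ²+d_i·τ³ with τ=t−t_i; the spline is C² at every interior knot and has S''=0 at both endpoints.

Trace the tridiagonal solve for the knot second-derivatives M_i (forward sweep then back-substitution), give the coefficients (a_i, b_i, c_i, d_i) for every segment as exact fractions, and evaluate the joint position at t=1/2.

Δ: Δ0=8, Δ1=-1
row 1: diag=6, rhs=-54; c'=1/3, d'=-9
back: M1=-9
M: M0=0, M1=-9, M2=0
seg 0: a=-3, c=M0/2=0, d=(M1−M0)/(6·1)=-3/2, b=Δ0−h0·(2M0+M1)/6=19/2
seg 1: a=5, c=M1/2=-9/2, d=(M2−M1)/(6·2)=3/4, b=Δ1−h1·(2M1+M2)/6=5
t_q=1/2 → seg 0, τ=1/2; S=-3+19/2·τ+0·τ²+-3/2·τ³=25/16

  seg 0: a=-3 b=19/2 c=0 d=-3/2
  seg 1: a=5 b=5 c=-9/2 d=3/4
S(1/2) = 25/16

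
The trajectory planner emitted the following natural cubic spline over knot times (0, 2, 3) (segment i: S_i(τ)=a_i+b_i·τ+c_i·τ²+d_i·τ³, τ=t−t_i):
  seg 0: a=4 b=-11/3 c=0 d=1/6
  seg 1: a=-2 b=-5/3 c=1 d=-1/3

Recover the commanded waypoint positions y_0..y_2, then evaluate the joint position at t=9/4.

y_0 = S_0(0) = a_0 = 4
y_1 = S_1(0) = a_1 = -2
y_2 = S_1(1) = -3
t_q=9/4 is in segment 1 (τ=1/4); S_1(τ)=-151/64

y_0=4 y_1=-2 y_2=-3
S(9/4) = -151/64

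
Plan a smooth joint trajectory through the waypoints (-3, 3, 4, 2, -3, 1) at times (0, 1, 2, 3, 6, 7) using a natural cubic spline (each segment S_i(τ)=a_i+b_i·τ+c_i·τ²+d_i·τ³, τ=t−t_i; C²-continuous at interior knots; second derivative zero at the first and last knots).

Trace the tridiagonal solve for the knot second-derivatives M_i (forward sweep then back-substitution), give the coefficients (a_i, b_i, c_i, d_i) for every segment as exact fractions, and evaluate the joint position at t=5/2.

  seg 0: a=-3 b=17002/2379 c=0 d=-2728/2379
  seg 1: a=3 b=8818/2379 c=-2728/793 d=1745/2379
  seg 2: a=4 b=-2315/2379 c=-983/793 d=506/2379
  seg 3: a=2 b=-515/183 c=-477/793 d=2341/7137
  seg 4: a=-3 b=5788/2379 c=1864/793 d=-1864/2379
S(5/2) = 5123/1586

Δ: Δ0=6, Δ1=1, Δ2=-2, Δ3=-5/3, Δ4=4
row 1: diag=4, rhs=-30; c'=1/4, d'=-15/2
row 2: denom=4−1·1/4=15/4; d'=(-18−1·-15/2)/(15/4)=-14/5
row 3: denom=8−1·4/15=116/15; d'=(2−1·-14/5)/(116/15)=18/29
row 4: denom=8−3·45/116=793/116; d'=(34−3·18/29)/(793/116)=3728/793
back: M4=3728/793
back: M3=18/29−45/116·3728/793=-954/793
back: M2=-14/5−4/15·-954/793=-1966/793
back: M1=-15/2−1/4·-1966/793=-5456/793
M: M0=0, M1=-5456/793, M2=-1966/793, M3=-954/793, M4=3728/793, M5=0
seg 0: a=-3, c=M0/2=0, d=(M1−M0)/(6·1)=-2728/2379, b=Δ0−h0·(2M0+M1)/6=17002/2379
seg 1: a=3, c=M1/2=-2728/793, d=(M2−M1)/(6·1)=1745/2379, b=Δ1−h1·(2M1+M2)/6=8818/2379
seg 2: a=4, c=M2/2=-983/793, d=(M3−M2)/(6·1)=506/2379, b=Δ2−h2·(2M2+M3)/6=-2315/2379
seg 3: a=2, c=M3/2=-477/793, d=(M4−M3)/(6·3)=2341/7137, b=Δ3−h3·(2M3+M4)/6=-515/183
seg 4: a=-3, c=M4/2=1864/793, d=(M5−M4)/(6·1)=-1864/2379, b=Δ4−h4·(2M4+M5)/6=5788/2379
t_q=5/2 → seg 2, τ=1/2; S=4+-2315/2379·τ+-983/793·τ²+506/2379·τ³=5123/1586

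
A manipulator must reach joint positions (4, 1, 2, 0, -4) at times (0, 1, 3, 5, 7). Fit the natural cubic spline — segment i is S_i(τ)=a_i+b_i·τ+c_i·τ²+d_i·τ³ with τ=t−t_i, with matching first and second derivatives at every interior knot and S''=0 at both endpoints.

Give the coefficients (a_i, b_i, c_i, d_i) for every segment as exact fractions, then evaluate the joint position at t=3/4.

  seg 0: a=4 b=-607/164 c=0 d=115/164
  seg 1: a=1 b=-131/82 c=345/164 d=-173/328
  seg 2: a=2 b=20/41 c=-87/82 d=13/82
  seg 3: a=0 b=-76/41 c=-9/82 d=3/164
S(3/4) = 15953/10496

Δ: Δ0=-3, Δ1=1/2, Δ2=-1, Δ3=-2
row 1: diag=6, rhs=21; c'=1/3, d'=7/2
row 2: denom=8−2·1/3=22/3; d'=(-9−2·7/2)/(22/3)=-24/11
row 3: denom=8−2·3/11=82/11; d'=(-6−2·-24/11)/(82/11)=-9/41
back: M3=-9/41
back: M2=-24/11−3/11·-9/41=-87/41
back: M1=7/2−1/3·-87/41=345/82
M: M0=0, M1=345/82, M2=-87/41, M3=-9/41, M4=0
seg 0: a=4, c=M0/2=0, d=(M1−M0)/(6·1)=115/164, b=Δ0−h0·(2M0+M1)/6=-607/164
seg 1: a=1, c=M1/2=345/164, d=(M2−M1)/(6·2)=-173/328, b=Δ1−h1·(2M1+M2)/6=-131/82
seg 2: a=2, c=M2/2=-87/82, d=(M3−M2)/(6·2)=13/82, b=Δ2−h2·(2M2+M3)/6=20/41
seg 3: a=0, c=M3/2=-9/82, d=(M4−M3)/(6·2)=3/164, b=Δ3−h3·(2M3+M4)/6=-76/41
t_q=3/4 → seg 0, τ=3/4; S=4+-607/164·τ+0·τ²+115/164·τ³=15953/10496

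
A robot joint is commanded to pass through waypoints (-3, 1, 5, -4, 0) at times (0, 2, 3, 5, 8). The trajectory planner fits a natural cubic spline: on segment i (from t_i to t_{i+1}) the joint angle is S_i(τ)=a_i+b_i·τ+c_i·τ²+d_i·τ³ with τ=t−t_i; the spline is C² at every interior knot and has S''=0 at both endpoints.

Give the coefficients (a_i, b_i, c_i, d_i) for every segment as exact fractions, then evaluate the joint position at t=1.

  seg 0: a=-3 b=352/489 c=0 d=313/978
  seg 1: a=1 b=2230/489 c=313/163 d=-1213/489
  seg 2: a=5 b=469/489 c=-900/163 d=5461/3912
  seg 3: a=-4 b=-4279/978 c=1861/652 d=-1861/5868
S(1) = -639/326

Δ: Δ0=2, Δ1=4, Δ2=-9/2, Δ3=4/3
row 1: diag=6, rhs=12; c'=1/6, d'=2
row 2: denom=6−1·1/6=35/6; d'=(-51−1·2)/(35/6)=-318/35
row 3: denom=10−2·12/35=326/35; d'=(35−2·-318/35)/(326/35)=1861/326
back: M3=1861/326
back: M2=-318/35−12/35·1861/326=-1800/163
back: M1=2−1/6·-1800/163=626/163
M: M0=0, M1=626/163, M2=-1800/163, M3=1861/326, M4=0
seg 0: a=-3, c=M0/2=0, d=(M1−M0)/(6·2)=313/978, b=Δ0−h0·(2M0+M1)/6=352/489
seg 1: a=1, c=M1/2=313/163, d=(M2−M1)/(6·1)=-1213/489, b=Δ1−h1·(2M1+M2)/6=2230/489
seg 2: a=5, c=M2/2=-900/163, d=(M3−M2)/(6·2)=5461/3912, b=Δ2−h2·(2M2+M3)/6=469/489
seg 3: a=-4, c=M3/2=1861/652, d=(M4−M3)/(6·3)=-1861/5868, b=Δ3−h3·(2M3+M4)/6=-4279/978
t_q=1 → seg 0, τ=1; S=-3+352/489·τ+0·τ²+313/978·τ³=-639/326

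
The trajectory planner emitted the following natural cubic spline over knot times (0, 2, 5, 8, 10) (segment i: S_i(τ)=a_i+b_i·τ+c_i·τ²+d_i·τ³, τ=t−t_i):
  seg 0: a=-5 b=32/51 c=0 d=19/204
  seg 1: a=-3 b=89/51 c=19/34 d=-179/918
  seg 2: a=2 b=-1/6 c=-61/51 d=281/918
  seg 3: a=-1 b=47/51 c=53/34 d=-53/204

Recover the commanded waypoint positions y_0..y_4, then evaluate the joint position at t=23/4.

y_0=-5 y_1=-3 y_2=2 y_3=-1 y_4=5
S(23/4) = 2897/2176

y_0 = S_0(0) = a_0 = -5
y_1 = S_1(0) = a_1 = -3
y_2 = S_2(0) = a_2 = 2
y_3 = S_3(0) = a_3 = -1
y_4 = S_3(2) = 5
t_q=23/4 is in segment 2 (τ=3/4); S_2(τ)=2897/2176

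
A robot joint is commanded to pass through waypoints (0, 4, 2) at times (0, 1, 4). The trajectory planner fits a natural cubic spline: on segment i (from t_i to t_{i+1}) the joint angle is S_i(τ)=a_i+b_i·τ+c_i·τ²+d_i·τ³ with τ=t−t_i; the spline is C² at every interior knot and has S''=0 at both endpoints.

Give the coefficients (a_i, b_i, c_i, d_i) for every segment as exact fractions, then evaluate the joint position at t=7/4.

Δ: Δ0=4, Δ1=-2/3
row 1: diag=8, rhs=-28; c'=3/8, d'=-7/2
back: M1=-7/2
M: M0=0, M1=-7/2, M2=0
seg 0: a=0, c=M0/2=0, d=(M1−M0)/(6·1)=-7/12, b=Δ0−h0·(2M0+M1)/6=55/12
seg 1: a=4, c=M1/2=-7/4, d=(M2−M1)/(6·3)=7/36, b=Δ1−h1·(2M1+M2)/6=17/6
t_q=7/4 → seg 1, τ=3/4; S=4+17/6·τ+-7/4·τ²+7/36·τ³=1337/256

  seg 0: a=0 b=55/12 c=0 d=-7/12
  seg 1: a=4 b=17/6 c=-7/4 d=7/36
S(7/4) = 1337/256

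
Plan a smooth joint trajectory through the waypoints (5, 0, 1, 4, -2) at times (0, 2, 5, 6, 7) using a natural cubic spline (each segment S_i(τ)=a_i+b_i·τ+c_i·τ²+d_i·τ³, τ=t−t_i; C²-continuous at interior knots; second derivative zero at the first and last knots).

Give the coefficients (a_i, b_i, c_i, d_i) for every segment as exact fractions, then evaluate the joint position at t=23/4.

Δ: Δ0=-5/2, Δ1=1/3, Δ2=3, Δ3=-6
row 1: diag=10, rhs=17; c'=3/10, d'=17/10
row 2: denom=8−3·3/10=71/10; d'=(16−3·17/10)/(71/10)=109/71
row 3: denom=4−1·10/71=274/71; d'=(-54−1·109/71)/(274/71)=-3943/274
back: M3=-3943/274
back: M2=109/71−10/71·-3943/274=488/137
back: M1=17/10−3/10·488/137=173/274
M: M0=0, M1=173/274, M2=488/137, M3=-3943/274, M4=0
seg 0: a=5, c=M0/2=0, d=(M1−M0)/(6·2)=173/3288, b=Δ0−h0·(2M0+M1)/6=-1114/411
seg 1: a=0, c=M1/2=173/548, d=(M2−M1)/(6·3)=803/4932, b=Δ1−h1·(2M1+M2)/6=-1709/822
seg 2: a=1, c=M2/2=244/137, d=(M3−M2)/(6·1)=-4919/1644, b=Δ2−h2·(2M2+M3)/6=6923/1644
seg 3: a=4, c=M3/2=-3943/548, d=(M4−M3)/(6·1)=3943/1644, b=Δ3−h3·(2M3+M4)/6=-989/822
t_q=23/4 → seg 2, τ=3/4; S=1+6923/1644·τ+244/137·τ²+-4919/1644·τ³=136705/35072

  seg 0: a=5 b=-1114/411 c=0 d=173/3288
  seg 1: a=0 b=-1709/822 c=173/548 d=803/4932
  seg 2: a=1 b=6923/1644 c=244/137 d=-4919/1644
  seg 3: a=4 b=-989/822 c=-3943/548 d=3943/1644
S(23/4) = 136705/35072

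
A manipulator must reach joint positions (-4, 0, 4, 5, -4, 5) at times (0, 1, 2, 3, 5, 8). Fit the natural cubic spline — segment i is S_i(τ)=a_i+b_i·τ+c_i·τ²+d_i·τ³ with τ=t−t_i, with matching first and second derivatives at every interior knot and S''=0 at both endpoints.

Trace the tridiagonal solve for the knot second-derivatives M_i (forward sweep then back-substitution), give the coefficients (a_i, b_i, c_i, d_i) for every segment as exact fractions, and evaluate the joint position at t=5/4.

Δ: Δ0=4, Δ1=4, Δ2=1, Δ3=-9/2, Δ4=3
row 1: diag=4, rhs=0; c'=1/4, d'=0
row 2: denom=4−1·1/4=15/4; d'=(-18−1·0)/(15/4)=-24/5
row 3: denom=6−1·4/15=86/15; d'=(-33−1·-24/5)/(86/15)=-423/86
row 4: denom=10−2·15/43=400/43; d'=(45−2·-423/86)/(400/43)=1179/200
back: M4=1179/200
back: M3=-423/86−15/43·1179/200=-279/40
back: M2=-24/5−4/15·-279/40=-147/50
back: M1=0−1/4·-147/50=147/200
M: M0=0, M1=147/200, M2=-147/50, M3=-279/40, M4=1179/200, M5=0
seg 0: a=-4, c=M0/2=0, d=(M1−M0)/(6·1)=49/400, b=Δ0−h0·(2M0+M1)/6=1551/400
seg 1: a=0, c=M1/2=147/400, d=(M2−M1)/(6·1)=-49/80, b=Δ1−h1·(2M1+M2)/6=849/200
seg 2: a=4, c=M2/2=-147/100, d=(M3−M2)/(6·1)=-269/400, b=Δ2−h2·(2M2+M3)/6=1257/400
seg 3: a=5, c=M3/2=-279/80, d=(M4−M3)/(6·2)=429/400, b=Δ3−h3·(2M3+M4)/6=-363/200
seg 4: a=-4, c=M4/2=1179/400, d=(M5−M4)/(6·3)=-131/400, b=Δ4−h4·(2M4+M5)/6=-579/200
t_q=5/4 → seg 1, τ=1/4; S=0+849/200·τ+147/400·τ²+-49/80·τ³=27511/25600

  seg 0: a=-4 b=1551/400 c=0 d=49/400
  seg 1: a=0 b=849/200 c=147/400 d=-49/80
  seg 2: a=4 b=1257/400 c=-147/100 d=-269/400
  seg 3: a=5 b=-363/200 c=-279/80 d=429/400
  seg 4: a=-4 b=-579/200 c=1179/400 d=-131/400
S(5/4) = 27511/25600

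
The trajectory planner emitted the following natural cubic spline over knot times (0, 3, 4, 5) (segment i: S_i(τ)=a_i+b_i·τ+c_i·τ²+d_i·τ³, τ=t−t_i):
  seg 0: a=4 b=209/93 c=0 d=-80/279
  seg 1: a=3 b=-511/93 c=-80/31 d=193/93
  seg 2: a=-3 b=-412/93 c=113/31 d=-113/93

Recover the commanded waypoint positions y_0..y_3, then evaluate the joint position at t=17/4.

y_0=4 y_1=3 y_2=-3 y_3=-5
S(17/4) = -7735/1984

y_0 = S_0(0) = a_0 = 4
y_1 = S_1(0) = a_1 = 3
y_2 = S_2(0) = a_2 = -3
y_3 = S_2(1) = -5
t_q=17/4 is in segment 2 (τ=1/4); S_2(τ)=-7735/1984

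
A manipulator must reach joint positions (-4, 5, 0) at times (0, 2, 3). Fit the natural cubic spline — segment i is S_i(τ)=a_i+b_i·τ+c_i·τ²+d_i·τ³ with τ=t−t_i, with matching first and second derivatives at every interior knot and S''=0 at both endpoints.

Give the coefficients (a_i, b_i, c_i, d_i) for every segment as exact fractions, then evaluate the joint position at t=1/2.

Δ: Δ0=9/2, Δ1=-5
row 1: diag=6, rhs=-57; c'=1/6, d'=-19/2
back: M1=-19/2
M: M0=0, M1=-19/2, M2=0
seg 0: a=-4, c=M0/2=0, d=(M1−M0)/(6·2)=-19/24, b=Δ0−h0·(2M0+M1)/6=23/3
seg 1: a=5, c=M1/2=-19/4, d=(M2−M1)/(6·1)=19/12, b=Δ1−h1·(2M1+M2)/6=-11/6
t_q=1/2 → seg 0, τ=1/2; S=-4+23/3·τ+0·τ²+-19/24·τ³=-17/64

  seg 0: a=-4 b=23/3 c=0 d=-19/24
  seg 1: a=5 b=-11/6 c=-19/4 d=19/12
S(1/2) = -17/64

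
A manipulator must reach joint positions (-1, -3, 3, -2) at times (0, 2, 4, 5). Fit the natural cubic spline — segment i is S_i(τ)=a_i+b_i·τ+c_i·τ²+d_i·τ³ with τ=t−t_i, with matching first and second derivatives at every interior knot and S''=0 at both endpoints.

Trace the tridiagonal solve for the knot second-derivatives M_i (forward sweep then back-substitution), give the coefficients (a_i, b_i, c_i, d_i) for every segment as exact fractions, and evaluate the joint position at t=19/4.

  seg 0: a=-1 b=-31/11 c=0 d=5/11
  seg 1: a=-3 b=29/11 c=30/11 d=-14/11
  seg 2: a=3 b=-19/11 c=-54/11 d=18/11
S(19/4) = -129/352

Δ: Δ0=-1, Δ1=3, Δ2=-5
row 1: diag=8, rhs=24; c'=1/4, d'=3
row 2: denom=6−2·1/4=11/2; d'=(-48−2·3)/(11/2)=-108/11
back: M2=-108/11
back: M1=3−1/4·-108/11=60/11
M: M0=0, M1=60/11, M2=-108/11, M3=0
seg 0: a=-1, c=M0/2=0, d=(M1−M0)/(6·2)=5/11, b=Δ0−h0·(2M0+M1)/6=-31/11
seg 1: a=-3, c=M1/2=30/11, d=(M2−M1)/(6·2)=-14/11, b=Δ1−h1·(2M1+M2)/6=29/11
seg 2: a=3, c=M2/2=-54/11, d=(M3−M2)/(6·1)=18/11, b=Δ2−h2·(2M2+M3)/6=-19/11
t_q=19/4 → seg 2, τ=3/4; S=3+-19/11·τ+-54/11·τ²+18/11·τ³=-129/352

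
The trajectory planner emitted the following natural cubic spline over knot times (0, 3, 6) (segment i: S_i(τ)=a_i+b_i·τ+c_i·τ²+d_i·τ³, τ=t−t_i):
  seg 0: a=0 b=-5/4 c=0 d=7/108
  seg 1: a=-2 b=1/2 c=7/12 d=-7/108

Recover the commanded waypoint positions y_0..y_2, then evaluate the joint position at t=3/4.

y_0=0 y_1=-2 y_2=3
S(3/4) = -233/256

y_0 = S_0(0) = a_0 = 0
y_1 = S_1(0) = a_1 = -2
y_2 = S_1(3) = 3
t_q=3/4 is in segment 0 (τ=3/4); S_0(τ)=-233/256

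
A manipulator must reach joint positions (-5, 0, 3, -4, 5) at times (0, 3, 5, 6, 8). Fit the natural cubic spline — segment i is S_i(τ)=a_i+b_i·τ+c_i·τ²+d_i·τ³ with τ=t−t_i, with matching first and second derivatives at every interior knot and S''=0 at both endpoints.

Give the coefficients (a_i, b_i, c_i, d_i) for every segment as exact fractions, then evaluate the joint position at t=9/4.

  seg 0: a=-5 b=1115/1956 c=0 d=715/5868
  seg 1: a=0 b=3775/978 c=715/652 d=-4453/3912
  seg 2: a=3 b=-2647/489 c=-1869/326 d=4055/978
  seg 3: a=-4 b=-4343/978 c=1093/163 d=-1093/978
S(9/4) = -97205/41728

Δ: Δ0=5/3, Δ1=3/2, Δ2=-7, Δ3=9/2
row 1: diag=10, rhs=-1; c'=1/5, d'=-1/10
row 2: denom=6−2·1/5=28/5; d'=(-51−2·-1/10)/(28/5)=-127/14
row 3: denom=6−1·5/28=163/28; d'=(69−1·-127/14)/(163/28)=2186/163
back: M3=2186/163
back: M2=-127/14−5/28·2186/163=-1869/163
back: M1=-1/10−1/5·-1869/163=715/326
M: M0=0, M1=715/326, M2=-1869/163, M3=2186/163, M4=0
seg 0: a=-5, c=M0/2=0, d=(M1−M0)/(6·3)=715/5868, b=Δ0−h0·(2M0+M1)/6=1115/1956
seg 1: a=0, c=M1/2=715/652, d=(M2−M1)/(6·2)=-4453/3912, b=Δ1−h1·(2M1+M2)/6=3775/978
seg 2: a=3, c=M2/2=-1869/326, d=(M3−M2)/(6·1)=4055/978, b=Δ2−h2·(2M2+M3)/6=-2647/489
seg 3: a=-4, c=M3/2=1093/163, d=(M4−M3)/(6·2)=-1093/978, b=Δ3−h3·(2M3+M4)/6=-4343/978
t_q=9/4 → seg 0, τ=9/4; S=-5+1115/1956·τ+0·τ²+715/5868·τ³=-97205/41728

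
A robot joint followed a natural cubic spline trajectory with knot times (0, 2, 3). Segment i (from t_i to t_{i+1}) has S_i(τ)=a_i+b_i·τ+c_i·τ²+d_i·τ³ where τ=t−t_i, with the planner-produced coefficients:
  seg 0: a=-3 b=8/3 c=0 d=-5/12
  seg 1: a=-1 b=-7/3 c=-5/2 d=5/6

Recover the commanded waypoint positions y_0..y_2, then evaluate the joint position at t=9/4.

y_0=-3 y_1=-1 y_2=-5
S(9/4) = -221/128

y_0 = S_0(0) = a_0 = -3
y_1 = S_1(0) = a_1 = -1
y_2 = S_1(1) = -5
t_q=9/4 is in segment 1 (τ=1/4); S_1(τ)=-221/128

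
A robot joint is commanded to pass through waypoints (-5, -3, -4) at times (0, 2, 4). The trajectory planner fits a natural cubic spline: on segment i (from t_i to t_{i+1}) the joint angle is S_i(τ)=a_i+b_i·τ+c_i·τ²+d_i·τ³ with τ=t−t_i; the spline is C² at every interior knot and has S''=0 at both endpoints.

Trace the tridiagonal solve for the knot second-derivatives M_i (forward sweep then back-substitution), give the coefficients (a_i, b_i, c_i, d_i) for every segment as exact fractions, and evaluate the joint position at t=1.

  seg 0: a=-5 b=11/8 c=0 d=-3/32
  seg 1: a=-3 b=1/4 c=-9/16 d=3/32
S(1) = -119/32

Δ: Δ0=1, Δ1=-1/2
row 1: diag=8, rhs=-9; c'=1/4, d'=-9/8
back: M1=-9/8
M: M0=0, M1=-9/8, M2=0
seg 0: a=-5, c=M0/2=0, d=(M1−M0)/(6·2)=-3/32, b=Δ0−h0·(2M0+M1)/6=11/8
seg 1: a=-3, c=M1/2=-9/16, d=(M2−M1)/(6·2)=3/32, b=Δ1−h1·(2M1+M2)/6=1/4
t_q=1 → seg 0, τ=1; S=-5+11/8·τ+0·τ²+-3/32·τ³=-119/32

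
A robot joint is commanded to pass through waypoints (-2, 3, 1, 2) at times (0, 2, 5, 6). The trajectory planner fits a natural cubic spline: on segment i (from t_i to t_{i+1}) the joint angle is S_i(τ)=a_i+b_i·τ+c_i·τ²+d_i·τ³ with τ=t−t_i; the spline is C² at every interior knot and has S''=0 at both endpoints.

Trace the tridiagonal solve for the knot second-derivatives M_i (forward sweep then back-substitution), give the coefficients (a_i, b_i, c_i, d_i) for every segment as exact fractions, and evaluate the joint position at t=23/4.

Δ: Δ0=5/2, Δ1=-2/3, Δ2=1
row 1: diag=10, rhs=-19; c'=3/10, d'=-19/10
row 2: denom=8−3·3/10=71/10; d'=(10−3·-19/10)/(71/10)=157/71
back: M2=157/71
back: M1=-19/10−3/10·157/71=-182/71
M: M0=0, M1=-182/71, M2=157/71, M3=0
seg 0: a=-2, c=M0/2=0, d=(M1−M0)/(6·2)=-91/426, b=Δ0−h0·(2M0+M1)/6=1429/426
seg 1: a=3, c=M1/2=-91/71, d=(M2−M1)/(6·3)=113/426, b=Δ1−h1·(2M1+M2)/6=337/426
seg 2: a=1, c=M2/2=157/142, d=(M3−M2)/(6·1)=-157/426, b=Δ2−h2·(2M2+M3)/6=56/213
t_q=23/4 → seg 2, τ=3/4; S=1+56/213·τ+157/142·τ²+-157/426·τ³=15119/9088

  seg 0: a=-2 b=1429/426 c=0 d=-91/426
  seg 1: a=3 b=337/426 c=-91/71 d=113/426
  seg 2: a=1 b=56/213 c=157/142 d=-157/426
S(23/4) = 15119/9088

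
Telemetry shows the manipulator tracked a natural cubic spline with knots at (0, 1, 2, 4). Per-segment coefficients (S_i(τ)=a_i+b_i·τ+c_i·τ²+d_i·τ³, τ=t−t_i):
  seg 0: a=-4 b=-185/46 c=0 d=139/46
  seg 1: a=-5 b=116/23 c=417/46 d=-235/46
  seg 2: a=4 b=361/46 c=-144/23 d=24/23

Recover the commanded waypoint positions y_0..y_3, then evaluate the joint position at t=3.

y_0 = S_0(0) = a_0 = -4
y_1 = S_1(0) = a_1 = -5
y_2 = S_2(0) = a_2 = 4
y_3 = S_2(2) = 3
t_q=3 is in segment 2 (τ=1); S_2(τ)=305/46

y_0=-4 y_1=-5 y_2=4 y_3=3
S(3) = 305/46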